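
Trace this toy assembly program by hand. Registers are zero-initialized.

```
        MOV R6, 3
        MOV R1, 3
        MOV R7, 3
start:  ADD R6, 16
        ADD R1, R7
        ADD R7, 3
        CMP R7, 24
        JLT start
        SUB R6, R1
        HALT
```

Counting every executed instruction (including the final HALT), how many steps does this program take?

after MOV R6, 3: R6=3
after MOV R1, 3: R1=3
after MOV R7, 3: R7=3
after ADD R6, 16: R6=3+16=19
after ADD R1, R7: R1=3+3=6
after ADD R7, 3: R7=3+3=6
CMP R7, 24  (cmp 6,24)
JLT start: taken
after ADD R6, 16: R6=19+16=35
after ADD R1, R7: R1=6+6=12
after ADD R7, 3: R7=6+3=9
CMP R7, 24  (cmp 9,24)
JLT start: taken
after ADD R6, 16: R6=35+16=51
after ADD R1, R7: R1=12+9=21
after ADD R7, 3: R7=9+3=12
CMP R7, 24  (cmp 12,24)
JLT start: taken
after ADD R6, 16: R6=51+16=67
after ADD R1, R7: R1=21+12=33
after ADD R7, 3: R7=12+3=15
CMP R7, 24  (cmp 15,24)
JLT start: taken
after ADD R6, 16: R6=67+16=83
after ADD R1, R7: R1=33+15=48
after ADD R7, 3: R7=15+3=18
CMP R7, 24  (cmp 18,24)
JLT start: taken
after ADD R6, 16: R6=83+16=99
after ADD R1, R7: R1=48+18=66
after ADD R7, 3: R7=18+3=21
CMP R7, 24  (cmp 21,24)
JLT start: taken
after ADD R6, 16: R6=99+16=115
after ADD R1, R7: R1=66+21=87
after ADD R7, 3: R7=21+3=24
CMP R7, 24  (cmp 24,24)
JLT start: not taken
after SUB R6, R1: R6=115-87=28
halt.
Total executed instructions: 40.

40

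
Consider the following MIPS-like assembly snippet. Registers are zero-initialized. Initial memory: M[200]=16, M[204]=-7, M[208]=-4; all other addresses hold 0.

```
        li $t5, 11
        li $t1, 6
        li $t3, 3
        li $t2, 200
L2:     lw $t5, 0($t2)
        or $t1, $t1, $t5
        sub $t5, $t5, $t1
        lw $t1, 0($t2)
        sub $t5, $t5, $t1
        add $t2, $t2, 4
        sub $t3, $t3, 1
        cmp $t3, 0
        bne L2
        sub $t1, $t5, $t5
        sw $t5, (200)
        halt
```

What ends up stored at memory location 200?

3

li $t5, 11 → $t5=11
li $t1, 6 → $t1=6
li $t3, 3 → $t3=3
li $t2, 200 → $t2=200
lw $t5, 0($t2) → $t5=M[200]=16
or $t1, $t1, $t5 → $t1=6|16=22
sub $t5, $t5, $t1 → $t5=16-22=-6
lw $t1, 0($t2) → $t1=M[200]=16
sub $t5, $t5, $t1 → $t5=(-6)-16=-22
add $t2, $t2, 4 → $t2=200+4=204
sub $t3, $t3, 1 → $t3=3-1=2
cmp $t3, 0  (cmp 2,0)
bne L2: taken
lw $t5, 0($t2) → $t5=M[204]=-7
or $t1, $t1, $t5 → $t1=16|(-7)=-7
sub $t5, $t5, $t1 → $t5=(-7)-(-7)=0
lw $t1, 0($t2) → $t1=M[204]=-7
sub $t5, $t5, $t1 → $t5=0-(-7)=7
add $t2, $t2, 4 → $t2=204+4=208
sub $t3, $t3, 1 → $t3=2-1=1
cmp $t3, 0  (cmp 1,0)
bne L2: taken
lw $t5, 0($t2) → $t5=M[208]=-4
or $t1, $t1, $t5 → $t1=(-7)|(-4)=-3
sub $t5, $t5, $t1 → $t5=(-4)-(-3)=-1
lw $t1, 0($t2) → $t1=M[208]=-4
sub $t5, $t5, $t1 → $t5=(-1)-(-4)=3
add $t2, $t2, 4 → $t2=208+4=212
sub $t3, $t3, 1 → $t3=1-1=0
cmp $t3, 0  (cmp 0,0)
bne L2: not taken
sub $t1, $t5, $t5 → $t1=3-3=0
sw $t5, (200) → M[200]=3
halt.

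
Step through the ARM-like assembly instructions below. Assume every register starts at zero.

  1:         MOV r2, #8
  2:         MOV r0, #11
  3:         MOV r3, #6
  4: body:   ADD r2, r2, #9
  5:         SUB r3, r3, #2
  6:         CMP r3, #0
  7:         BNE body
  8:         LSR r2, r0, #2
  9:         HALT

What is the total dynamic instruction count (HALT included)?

MOV r2, #8 → r2=8
MOV r0, #11 → r0=11
MOV r3, #6 → r3=6
ADD r2, r2, #9 → r2=8+9=17
SUB r3, r3, #2 → r3=6-2=4
CMP r3, #0  (cmp 4,0)
BNE body: taken
ADD r2, r2, #9 → r2=17+9=26
SUB r3, r3, #2 → r3=4-2=2
CMP r3, #0  (cmp 2,0)
BNE body: taken
ADD r2, r2, #9 → r2=26+9=35
SUB r3, r3, #2 → r3=2-2=0
CMP r3, #0  (cmp 0,0)
BNE body: not taken
LSR r2, r0, #2 → r2=11>>2=2
halt.
Total executed instructions: 17.

17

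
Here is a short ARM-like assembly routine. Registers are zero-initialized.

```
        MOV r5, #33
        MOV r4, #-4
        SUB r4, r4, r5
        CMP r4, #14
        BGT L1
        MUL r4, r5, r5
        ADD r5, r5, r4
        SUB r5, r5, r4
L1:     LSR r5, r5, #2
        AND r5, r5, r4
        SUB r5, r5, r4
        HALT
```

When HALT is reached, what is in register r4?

1089

MOV r5, #33 → r5=33
MOV r4, #-4 → r4=-4
SUB r4, r4, r5 → r4=(-4)-33=-37
CMP r4, #14  (cmp -37,14)
BGT L1: not taken
MUL r4, r5, r5 → r4=33*33=1089
ADD r5, r5, r4 → r5=33+1089=1122
SUB r5, r5, r4 → r5=1122-1089=33
LSR r5, r5, #2 → r5=33>>2=8
AND r5, r5, r4 → r5=8&1089=0
SUB r5, r5, r4 → r5=0-1089=-1089
halt.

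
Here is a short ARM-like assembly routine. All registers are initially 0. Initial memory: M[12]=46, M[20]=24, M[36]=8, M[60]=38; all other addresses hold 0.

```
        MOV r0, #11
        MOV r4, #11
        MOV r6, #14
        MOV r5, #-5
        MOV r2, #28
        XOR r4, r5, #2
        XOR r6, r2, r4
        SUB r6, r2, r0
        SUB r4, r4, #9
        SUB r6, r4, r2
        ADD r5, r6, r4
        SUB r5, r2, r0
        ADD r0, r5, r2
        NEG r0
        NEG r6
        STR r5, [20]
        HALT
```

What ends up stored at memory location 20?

after MOV r0, #11: r0=11
after MOV r4, #11: r4=11
after MOV r6, #14: r6=14
after MOV r5, #-5: r5=-5
after MOV r2, #28: r2=28
after XOR r4, r5, #2: r4=(-5)^2=-7
after XOR r6, r2, r4: r6=28^(-7)=-27
after SUB r6, r2, r0: r6=28-11=17
after SUB r4, r4, #9: r4=(-7)-9=-16
after SUB r6, r4, r2: r6=(-16)-28=-44
after ADD r5, r6, r4: r5=(-44)+(-16)=-60
after SUB r5, r2, r0: r5=28-11=17
after ADD r0, r5, r2: r0=17+28=45
after NEG r0: r0=-(45)=-45
after NEG r6: r6=-(-44)=44
STR r5, [20] → M[20]=17
halt.

17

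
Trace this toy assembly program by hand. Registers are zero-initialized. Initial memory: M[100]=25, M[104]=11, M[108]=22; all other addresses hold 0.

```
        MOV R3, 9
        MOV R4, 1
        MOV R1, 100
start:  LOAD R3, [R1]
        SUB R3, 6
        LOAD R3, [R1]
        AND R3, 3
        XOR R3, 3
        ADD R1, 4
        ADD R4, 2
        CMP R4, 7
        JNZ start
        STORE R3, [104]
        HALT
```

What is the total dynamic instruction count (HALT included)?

R3=9
R4=1
R1=100
R3=M[100]=25
R3=25-6=19
R3=M[100]=25
R3=25&3=1
R3=1^3=2
R1=100+4=104
R4=1+2=3
CMP R4, 7  (cmp 3,7)
JNZ start: taken
R3=M[104]=11
R3=11-6=5
R3=M[104]=11
R3=11&3=3
R3=3^3=0
R1=104+4=108
R4=3+2=5
CMP R4, 7  (cmp 5,7)
JNZ start: taken
R3=M[108]=22
R3=22-6=16
R3=M[108]=22
R3=22&3=2
R3=2^3=1
R1=108+4=112
R4=5+2=7
CMP R4, 7  (cmp 7,7)
JNZ start: not taken
STORE R3, [104] → M[104]=1
halt.
Total executed instructions: 32.

32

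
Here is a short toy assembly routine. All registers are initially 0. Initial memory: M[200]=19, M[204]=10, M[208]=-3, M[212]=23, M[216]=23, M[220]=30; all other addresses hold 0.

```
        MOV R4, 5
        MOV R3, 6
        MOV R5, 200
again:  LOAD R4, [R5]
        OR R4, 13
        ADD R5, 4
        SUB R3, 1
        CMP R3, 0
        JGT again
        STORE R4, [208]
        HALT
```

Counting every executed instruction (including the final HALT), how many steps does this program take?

41

MOV R4, 5 → R4=5
MOV R3, 6 → R3=6
MOV R5, 200 → R5=200
LOAD R4, [R5] → R4=M[200]=19
OR R4, 13 → R4=19|13=31
ADD R5, 4 → R5=200+4=204
SUB R3, 1 → R3=6-1=5
CMP R3, 0  (cmp 5,0)
JGT again: taken
LOAD R4, [R5] → R4=M[204]=10
OR R4, 13 → R4=10|13=15
ADD R5, 4 → R5=204+4=208
SUB R3, 1 → R3=5-1=4
CMP R3, 0  (cmp 4,0)
JGT again: taken
LOAD R4, [R5] → R4=M[208]=-3
OR R4, 13 → R4=(-3)|13=-3
ADD R5, 4 → R5=208+4=212
SUB R3, 1 → R3=4-1=3
CMP R3, 0  (cmp 3,0)
JGT again: taken
LOAD R4, [R5] → R4=M[212]=23
OR R4, 13 → R4=23|13=31
ADD R5, 4 → R5=212+4=216
SUB R3, 1 → R3=3-1=2
CMP R3, 0  (cmp 2,0)
JGT again: taken
LOAD R4, [R5] → R4=M[216]=23
OR R4, 13 → R4=23|13=31
ADD R5, 4 → R5=216+4=220
SUB R3, 1 → R3=2-1=1
CMP R3, 0  (cmp 1,0)
JGT again: taken
LOAD R4, [R5] → R4=M[220]=30
OR R4, 13 → R4=30|13=31
ADD R5, 4 → R5=220+4=224
SUB R3, 1 → R3=1-1=0
CMP R3, 0  (cmp 0,0)
JGT again: not taken
STORE R4, [208] → M[208]=31
halt.
Total executed instructions: 41.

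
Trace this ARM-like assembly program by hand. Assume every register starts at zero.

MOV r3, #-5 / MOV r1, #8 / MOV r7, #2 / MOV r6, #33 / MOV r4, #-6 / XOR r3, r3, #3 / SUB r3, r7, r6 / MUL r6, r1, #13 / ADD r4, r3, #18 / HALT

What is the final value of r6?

MOV r3, #-5 → r3=-5
MOV r1, #8 → r1=8
MOV r7, #2 → r7=2
MOV r6, #33 → r6=33
MOV r4, #-6 → r4=-6
XOR r3, r3, #3 → r3=(-5)^3=-8
SUB r3, r7, r6 → r3=2-33=-31
MUL r6, r1, #13 → r6=8*13=104
ADD r4, r3, #18 → r4=(-31)+18=-13
halt.

104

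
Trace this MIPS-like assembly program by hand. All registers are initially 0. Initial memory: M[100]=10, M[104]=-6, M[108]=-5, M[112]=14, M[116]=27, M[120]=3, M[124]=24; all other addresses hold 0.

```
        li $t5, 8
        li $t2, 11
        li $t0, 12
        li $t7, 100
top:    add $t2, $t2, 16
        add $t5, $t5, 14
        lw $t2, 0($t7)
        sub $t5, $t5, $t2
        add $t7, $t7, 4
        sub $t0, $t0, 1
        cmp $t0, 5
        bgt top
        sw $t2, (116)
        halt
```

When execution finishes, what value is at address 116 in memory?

24

after li $t5, 8: $t5=8
after li $t2, 11: $t2=11
after li $t0, 12: $t0=12
after li $t7, 100: $t7=100
after add $t2, $t2, 16: $t2=11+16=27
after add $t5, $t5, 14: $t5=8+14=22
after lw $t2, 0($t7): $t2=M[100]=10
after sub $t5, $t5, $t2: $t5=22-10=12
after add $t7, $t7, 4: $t7=100+4=104
after sub $t0, $t0, 1: $t0=12-1=11
cmp $t0, 5  (cmp 11,5)
bgt top: taken
after add $t2, $t2, 16: $t2=10+16=26
after add $t5, $t5, 14: $t5=12+14=26
after lw $t2, 0($t7): $t2=M[104]=-6
after sub $t5, $t5, $t2: $t5=26-(-6)=32
after add $t7, $t7, 4: $t7=104+4=108
after sub $t0, $t0, 1: $t0=11-1=10
cmp $t0, 5  (cmp 10,5)
bgt top: taken
after add $t2, $t2, 16: $t2=(-6)+16=10
after add $t5, $t5, 14: $t5=32+14=46
after lw $t2, 0($t7): $t2=M[108]=-5
after sub $t5, $t5, $t2: $t5=46-(-5)=51
after add $t7, $t7, 4: $t7=108+4=112
after sub $t0, $t0, 1: $t0=10-1=9
cmp $t0, 5  (cmp 9,5)
bgt top: taken
after add $t2, $t2, 16: $t2=(-5)+16=11
after add $t5, $t5, 14: $t5=51+14=65
after lw $t2, 0($t7): $t2=M[112]=14
after sub $t5, $t5, $t2: $t5=65-14=51
after add $t7, $t7, 4: $t7=112+4=116
after sub $t0, $t0, 1: $t0=9-1=8
cmp $t0, 5  (cmp 8,5)
bgt top: taken
after add $t2, $t2, 16: $t2=14+16=30
after add $t5, $t5, 14: $t5=51+14=65
after lw $t2, 0($t7): $t2=M[116]=27
after sub $t5, $t5, $t2: $t5=65-27=38
after add $t7, $t7, 4: $t7=116+4=120
after sub $t0, $t0, 1: $t0=8-1=7
cmp $t0, 5  (cmp 7,5)
bgt top: taken
after add $t2, $t2, 16: $t2=27+16=43
after add $t5, $t5, 14: $t5=38+14=52
after lw $t2, 0($t7): $t2=M[120]=3
after sub $t5, $t5, $t2: $t5=52-3=49
after add $t7, $t7, 4: $t7=120+4=124
after sub $t0, $t0, 1: $t0=7-1=6
cmp $t0, 5  (cmp 6,5)
bgt top: taken
after add $t2, $t2, 16: $t2=3+16=19
after add $t5, $t5, 14: $t5=49+14=63
after lw $t2, 0($t7): $t2=M[124]=24
after sub $t5, $t5, $t2: $t5=63-24=39
after add $t7, $t7, 4: $t7=124+4=128
after sub $t0, $t0, 1: $t0=6-1=5
cmp $t0, 5  (cmp 5,5)
bgt top: not taken
sw $t2, (116) → M[116]=24
halt.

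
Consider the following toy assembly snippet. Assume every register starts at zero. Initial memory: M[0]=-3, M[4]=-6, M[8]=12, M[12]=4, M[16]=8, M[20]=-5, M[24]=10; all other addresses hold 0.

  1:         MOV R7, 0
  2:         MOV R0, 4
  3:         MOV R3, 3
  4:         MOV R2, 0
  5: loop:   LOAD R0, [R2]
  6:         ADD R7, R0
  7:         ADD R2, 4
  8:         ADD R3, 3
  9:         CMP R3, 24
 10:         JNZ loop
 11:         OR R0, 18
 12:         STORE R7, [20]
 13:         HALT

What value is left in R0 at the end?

26

MOV R7, 0 → R7=0
MOV R0, 4 → R0=4
MOV R3, 3 → R3=3
MOV R2, 0 → R2=0
LOAD R0, [R2] → R0=M[0]=-3
ADD R7, R0 → R7=0+(-3)=-3
ADD R2, 4 → R2=0+4=4
ADD R3, 3 → R3=3+3=6
CMP R3, 24  (cmp 6,24)
JNZ loop: taken
LOAD R0, [R2] → R0=M[4]=-6
ADD R7, R0 → R7=(-3)+(-6)=-9
ADD R2, 4 → R2=4+4=8
ADD R3, 3 → R3=6+3=9
CMP R3, 24  (cmp 9,24)
JNZ loop: taken
LOAD R0, [R2] → R0=M[8]=12
ADD R7, R0 → R7=(-9)+12=3
ADD R2, 4 → R2=8+4=12
ADD R3, 3 → R3=9+3=12
CMP R3, 24  (cmp 12,24)
JNZ loop: taken
LOAD R0, [R2] → R0=M[12]=4
ADD R7, R0 → R7=3+4=7
ADD R2, 4 → R2=12+4=16
ADD R3, 3 → R3=12+3=15
CMP R3, 24  (cmp 15,24)
JNZ loop: taken
LOAD R0, [R2] → R0=M[16]=8
ADD R7, R0 → R7=7+8=15
ADD R2, 4 → R2=16+4=20
ADD R3, 3 → R3=15+3=18
CMP R3, 24  (cmp 18,24)
JNZ loop: taken
LOAD R0, [R2] → R0=M[20]=-5
ADD R7, R0 → R7=15+(-5)=10
ADD R2, 4 → R2=20+4=24
ADD R3, 3 → R3=18+3=21
CMP R3, 24  (cmp 21,24)
JNZ loop: taken
LOAD R0, [R2] → R0=M[24]=10
ADD R7, R0 → R7=10+10=20
ADD R2, 4 → R2=24+4=28
ADD R3, 3 → R3=21+3=24
CMP R3, 24  (cmp 24,24)
JNZ loop: not taken
OR R0, 18 → R0=10|18=26
STORE R7, [20] → M[20]=20
halt.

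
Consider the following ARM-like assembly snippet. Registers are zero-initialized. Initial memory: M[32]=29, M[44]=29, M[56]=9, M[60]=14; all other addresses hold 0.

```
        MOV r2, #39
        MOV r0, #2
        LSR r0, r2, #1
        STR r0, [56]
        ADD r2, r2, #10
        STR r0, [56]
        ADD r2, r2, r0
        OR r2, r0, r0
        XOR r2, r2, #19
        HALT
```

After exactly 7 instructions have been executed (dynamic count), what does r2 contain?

r2=39
r0=2
r0=39>>1=19
STR r0, [56] → M[56]=19
r2=39+10=49
STR r0, [56] → M[56]=19
r2=49+19=68
After step 7: r2 = 68.

68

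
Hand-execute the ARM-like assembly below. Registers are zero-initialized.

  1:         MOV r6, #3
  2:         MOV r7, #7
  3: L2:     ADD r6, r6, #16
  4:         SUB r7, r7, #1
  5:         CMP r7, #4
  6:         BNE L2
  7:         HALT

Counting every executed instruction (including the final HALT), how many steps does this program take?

MOV r6, #3 → r6=3
MOV r7, #7 → r7=7
ADD r6, r6, #16 → r6=3+16=19
SUB r7, r7, #1 → r7=7-1=6
CMP r7, #4  (cmp 6,4)
BNE L2: taken
ADD r6, r6, #16 → r6=19+16=35
SUB r7, r7, #1 → r7=6-1=5
CMP r7, #4  (cmp 5,4)
BNE L2: taken
ADD r6, r6, #16 → r6=35+16=51
SUB r7, r7, #1 → r7=5-1=4
CMP r7, #4  (cmp 4,4)
BNE L2: not taken
halt.
Total executed instructions: 15.

15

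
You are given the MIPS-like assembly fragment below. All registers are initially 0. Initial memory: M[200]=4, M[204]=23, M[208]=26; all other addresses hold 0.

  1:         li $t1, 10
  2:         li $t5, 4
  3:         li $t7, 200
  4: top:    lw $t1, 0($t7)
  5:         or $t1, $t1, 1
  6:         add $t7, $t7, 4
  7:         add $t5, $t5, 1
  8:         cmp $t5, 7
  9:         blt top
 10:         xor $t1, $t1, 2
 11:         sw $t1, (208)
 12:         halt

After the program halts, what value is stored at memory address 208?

25

$t1=10
$t5=4
$t7=200
$t1=M[200]=4
$t1=4|1=5
$t7=200+4=204
$t5=4+1=5
cmp $t5, 7  (cmp 5,7)
blt top: taken
$t1=M[204]=23
$t1=23|1=23
$t7=204+4=208
$t5=5+1=6
cmp $t5, 7  (cmp 6,7)
blt top: taken
$t1=M[208]=26
$t1=26|1=27
$t7=208+4=212
$t5=6+1=7
cmp $t5, 7  (cmp 7,7)
blt top: not taken
$t1=27^2=25
sw $t1, (208) → M[208]=25
halt.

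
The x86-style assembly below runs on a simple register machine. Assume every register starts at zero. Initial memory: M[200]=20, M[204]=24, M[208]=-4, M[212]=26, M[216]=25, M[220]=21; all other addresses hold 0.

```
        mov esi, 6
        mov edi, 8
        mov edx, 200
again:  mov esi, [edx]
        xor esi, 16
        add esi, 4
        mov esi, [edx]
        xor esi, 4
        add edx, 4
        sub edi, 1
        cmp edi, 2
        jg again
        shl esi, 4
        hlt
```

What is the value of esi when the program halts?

mov esi, 6 → esi=6
mov edi, 8 → edi=8
mov edx, 200 → edx=200
mov esi, [edx] → esi=M[200]=20
xor esi, 16 → esi=20^16=4
add esi, 4 → esi=4+4=8
mov esi, [edx] → esi=M[200]=20
xor esi, 4 → esi=20^4=16
add edx, 4 → edx=200+4=204
sub edi, 1 → edi=8-1=7
cmp edi, 2  (cmp 7,2)
jg again: taken
mov esi, [edx] → esi=M[204]=24
xor esi, 16 → esi=24^16=8
add esi, 4 → esi=8+4=12
mov esi, [edx] → esi=M[204]=24
xor esi, 4 → esi=24^4=28
add edx, 4 → edx=204+4=208
sub edi, 1 → edi=7-1=6
cmp edi, 2  (cmp 6,2)
jg again: taken
mov esi, [edx] → esi=M[208]=-4
xor esi, 16 → esi=(-4)^16=-20
add esi, 4 → esi=(-20)+4=-16
mov esi, [edx] → esi=M[208]=-4
xor esi, 4 → esi=(-4)^4=-8
add edx, 4 → edx=208+4=212
sub edi, 1 → edi=6-1=5
cmp edi, 2  (cmp 5,2)
jg again: taken
mov esi, [edx] → esi=M[212]=26
xor esi, 16 → esi=26^16=10
add esi, 4 → esi=10+4=14
mov esi, [edx] → esi=M[212]=26
xor esi, 4 → esi=26^4=30
add edx, 4 → edx=212+4=216
sub edi, 1 → edi=5-1=4
cmp edi, 2  (cmp 4,2)
jg again: taken
mov esi, [edx] → esi=M[216]=25
xor esi, 16 → esi=25^16=9
add esi, 4 → esi=9+4=13
mov esi, [edx] → esi=M[216]=25
xor esi, 4 → esi=25^4=29
add edx, 4 → edx=216+4=220
sub edi, 1 → edi=4-1=3
cmp edi, 2  (cmp 3,2)
jg again: taken
mov esi, [edx] → esi=M[220]=21
xor esi, 16 → esi=21^16=5
add esi, 4 → esi=5+4=9
mov esi, [edx] → esi=M[220]=21
xor esi, 4 → esi=21^4=17
add edx, 4 → edx=220+4=224
sub edi, 1 → edi=3-1=2
cmp edi, 2  (cmp 2,2)
jg again: not taken
shl esi, 4 → esi=17<<4=272
halt.

272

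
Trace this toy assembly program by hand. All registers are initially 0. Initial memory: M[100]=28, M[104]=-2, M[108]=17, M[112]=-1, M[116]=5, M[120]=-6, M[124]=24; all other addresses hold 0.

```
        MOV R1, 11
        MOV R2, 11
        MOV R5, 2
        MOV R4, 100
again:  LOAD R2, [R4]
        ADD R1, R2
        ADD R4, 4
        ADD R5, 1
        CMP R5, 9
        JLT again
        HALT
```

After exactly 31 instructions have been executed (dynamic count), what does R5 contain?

after MOV R1, 11: R1=11
after MOV R2, 11: R2=11
after MOV R5, 2: R5=2
after MOV R4, 100: R4=100
after LOAD R2, [R4]: R2=M[100]=28
after ADD R1, R2: R1=11+28=39
after ADD R4, 4: R4=100+4=104
after ADD R5, 1: R5=2+1=3
CMP R5, 9  (cmp 3,9)
JLT again: taken
after LOAD R2, [R4]: R2=M[104]=-2
after ADD R1, R2: R1=39+(-2)=37
after ADD R4, 4: R4=104+4=108
after ADD R5, 1: R5=3+1=4
CMP R5, 9  (cmp 4,9)
JLT again: taken
after LOAD R2, [R4]: R2=M[108]=17
after ADD R1, R2: R1=37+17=54
after ADD R4, 4: R4=108+4=112
after ADD R5, 1: R5=4+1=5
CMP R5, 9  (cmp 5,9)
JLT again: taken
after LOAD R2, [R4]: R2=M[112]=-1
after ADD R1, R2: R1=54+(-1)=53
after ADD R4, 4: R4=112+4=116
after ADD R5, 1: R5=5+1=6
CMP R5, 9  (cmp 6,9)
JLT again: taken
after LOAD R2, [R4]: R2=M[116]=5
after ADD R1, R2: R1=53+5=58
after ADD R4, 4: R4=116+4=120
After step 31: R5 = 6.

6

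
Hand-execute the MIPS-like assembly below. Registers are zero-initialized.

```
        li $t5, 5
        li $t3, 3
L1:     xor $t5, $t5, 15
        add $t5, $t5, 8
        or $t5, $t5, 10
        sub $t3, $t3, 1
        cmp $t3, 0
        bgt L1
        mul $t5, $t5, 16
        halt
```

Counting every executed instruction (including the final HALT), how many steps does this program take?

22

$t5=5
$t3=3
$t5=5^15=10
$t5=10+8=18
$t5=18|10=26
$t3=3-1=2
cmp $t3, 0  (cmp 2,0)
bgt L1: taken
$t5=26^15=21
$t5=21+8=29
$t5=29|10=31
$t3=2-1=1
cmp $t3, 0  (cmp 1,0)
bgt L1: taken
$t5=31^15=16
$t5=16+8=24
$t5=24|10=26
$t3=1-1=0
cmp $t3, 0  (cmp 0,0)
bgt L1: not taken
$t5=26*16=416
halt.
Total executed instructions: 22.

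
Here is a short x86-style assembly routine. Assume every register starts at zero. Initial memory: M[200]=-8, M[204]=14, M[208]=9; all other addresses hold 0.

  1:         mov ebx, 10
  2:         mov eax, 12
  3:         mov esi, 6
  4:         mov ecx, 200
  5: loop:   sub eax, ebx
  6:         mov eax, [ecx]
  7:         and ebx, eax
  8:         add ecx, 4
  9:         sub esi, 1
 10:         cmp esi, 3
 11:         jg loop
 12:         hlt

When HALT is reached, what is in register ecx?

212

after mov ebx, 10: ebx=10
after mov eax, 12: eax=12
after mov esi, 6: esi=6
after mov ecx, 200: ecx=200
after sub eax, ebx: eax=12-10=2
after mov eax, [ecx]: eax=M[200]=-8
after and ebx, eax: ebx=10&(-8)=8
after add ecx, 4: ecx=200+4=204
after sub esi, 1: esi=6-1=5
cmp esi, 3  (cmp 5,3)
jg loop: taken
after sub eax, ebx: eax=(-8)-8=-16
after mov eax, [ecx]: eax=M[204]=14
after and ebx, eax: ebx=8&14=8
after add ecx, 4: ecx=204+4=208
after sub esi, 1: esi=5-1=4
cmp esi, 3  (cmp 4,3)
jg loop: taken
after sub eax, ebx: eax=14-8=6
after mov eax, [ecx]: eax=M[208]=9
after and ebx, eax: ebx=8&9=8
after add ecx, 4: ecx=208+4=212
after sub esi, 1: esi=4-1=3
cmp esi, 3  (cmp 3,3)
jg loop: not taken
halt.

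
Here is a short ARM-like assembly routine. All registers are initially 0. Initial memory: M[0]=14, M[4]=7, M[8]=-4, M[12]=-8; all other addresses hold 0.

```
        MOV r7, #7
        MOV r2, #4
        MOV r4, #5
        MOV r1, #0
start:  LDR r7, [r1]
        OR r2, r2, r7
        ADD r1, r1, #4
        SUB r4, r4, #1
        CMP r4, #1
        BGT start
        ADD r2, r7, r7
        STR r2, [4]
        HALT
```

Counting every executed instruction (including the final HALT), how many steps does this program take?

MOV r7, #7 → r7=7
MOV r2, #4 → r2=4
MOV r4, #5 → r4=5
MOV r1, #0 → r1=0
LDR r7, [r1] → r7=M[0]=14
OR r2, r2, r7 → r2=4|14=14
ADD r1, r1, #4 → r1=0+4=4
SUB r4, r4, #1 → r4=5-1=4
CMP r4, #1  (cmp 4,1)
BGT start: taken
LDR r7, [r1] → r7=M[4]=7
OR r2, r2, r7 → r2=14|7=15
ADD r1, r1, #4 → r1=4+4=8
SUB r4, r4, #1 → r4=4-1=3
CMP r4, #1  (cmp 3,1)
BGT start: taken
LDR r7, [r1] → r7=M[8]=-4
OR r2, r2, r7 → r2=15|(-4)=-1
ADD r1, r1, #4 → r1=8+4=12
SUB r4, r4, #1 → r4=3-1=2
CMP r4, #1  (cmp 2,1)
BGT start: taken
LDR r7, [r1] → r7=M[12]=-8
OR r2, r2, r7 → r2=(-1)|(-8)=-1
ADD r1, r1, #4 → r1=12+4=16
SUB r4, r4, #1 → r4=2-1=1
CMP r4, #1  (cmp 1,1)
BGT start: not taken
ADD r2, r7, r7 → r2=(-8)+(-8)=-16
STR r2, [4] → M[4]=-16
halt.
Total executed instructions: 31.

31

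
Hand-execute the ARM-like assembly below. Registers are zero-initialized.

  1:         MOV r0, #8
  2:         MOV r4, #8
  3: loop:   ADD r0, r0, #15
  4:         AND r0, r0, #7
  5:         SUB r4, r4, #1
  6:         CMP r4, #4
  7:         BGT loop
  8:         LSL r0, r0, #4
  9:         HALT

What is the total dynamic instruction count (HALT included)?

after MOV r0, #8: r0=8
after MOV r4, #8: r4=8
after ADD r0, r0, #15: r0=8+15=23
after AND r0, r0, #7: r0=23&7=7
after SUB r4, r4, #1: r4=8-1=7
CMP r4, #4  (cmp 7,4)
BGT loop: taken
after ADD r0, r0, #15: r0=7+15=22
after AND r0, r0, #7: r0=22&7=6
after SUB r4, r4, #1: r4=7-1=6
CMP r4, #4  (cmp 6,4)
BGT loop: taken
after ADD r0, r0, #15: r0=6+15=21
after AND r0, r0, #7: r0=21&7=5
after SUB r4, r4, #1: r4=6-1=5
CMP r4, #4  (cmp 5,4)
BGT loop: taken
after ADD r0, r0, #15: r0=5+15=20
after AND r0, r0, #7: r0=20&7=4
after SUB r4, r4, #1: r4=5-1=4
CMP r4, #4  (cmp 4,4)
BGT loop: not taken
after LSL r0, r0, #4: r0=4<<4=64
halt.
Total executed instructions: 24.

24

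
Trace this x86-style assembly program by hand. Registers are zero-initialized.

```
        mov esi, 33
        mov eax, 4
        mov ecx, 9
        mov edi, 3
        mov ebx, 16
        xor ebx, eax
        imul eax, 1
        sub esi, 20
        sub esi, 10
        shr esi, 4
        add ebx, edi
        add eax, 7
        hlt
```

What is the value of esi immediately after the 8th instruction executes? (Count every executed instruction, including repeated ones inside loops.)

mov esi, 33 → esi=33
mov eax, 4 → eax=4
mov ecx, 9 → ecx=9
mov edi, 3 → edi=3
mov ebx, 16 → ebx=16
xor ebx, eax → ebx=16^4=20
imul eax, 1 → eax=4*1=4
sub esi, 20 → esi=33-20=13
After step 8: esi = 13.

13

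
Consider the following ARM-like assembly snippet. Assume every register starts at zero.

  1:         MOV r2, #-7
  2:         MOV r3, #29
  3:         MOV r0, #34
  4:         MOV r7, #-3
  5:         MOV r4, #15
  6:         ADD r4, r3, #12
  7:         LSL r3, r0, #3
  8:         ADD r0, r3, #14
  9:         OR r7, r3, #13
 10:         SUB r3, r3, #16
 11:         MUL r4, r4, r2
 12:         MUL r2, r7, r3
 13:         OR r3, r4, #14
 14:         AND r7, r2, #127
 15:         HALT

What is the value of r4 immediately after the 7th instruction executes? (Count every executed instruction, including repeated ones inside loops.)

41

after MOV r2, #-7: r2=-7
after MOV r3, #29: r3=29
after MOV r0, #34: r0=34
after MOV r7, #-3: r7=-3
after MOV r4, #15: r4=15
after ADD r4, r3, #12: r4=29+12=41
after LSL r3, r0, #3: r3=34<<3=272
After step 7: r4 = 41.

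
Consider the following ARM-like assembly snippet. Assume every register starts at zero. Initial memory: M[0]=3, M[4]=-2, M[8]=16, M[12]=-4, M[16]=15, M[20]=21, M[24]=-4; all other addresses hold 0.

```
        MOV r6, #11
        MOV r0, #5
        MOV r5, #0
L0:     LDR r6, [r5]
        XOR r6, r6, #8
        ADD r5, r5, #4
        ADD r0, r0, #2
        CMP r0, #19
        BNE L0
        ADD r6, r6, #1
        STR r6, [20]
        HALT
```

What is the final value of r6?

-11

after MOV r6, #11: r6=11
after MOV r0, #5: r0=5
after MOV r5, #0: r5=0
after LDR r6, [r5]: r6=M[0]=3
after XOR r6, r6, #8: r6=3^8=11
after ADD r5, r5, #4: r5=0+4=4
after ADD r0, r0, #2: r0=5+2=7
CMP r0, #19  (cmp 7,19)
BNE L0: taken
after LDR r6, [r5]: r6=M[4]=-2
after XOR r6, r6, #8: r6=(-2)^8=-10
after ADD r5, r5, #4: r5=4+4=8
after ADD r0, r0, #2: r0=7+2=9
CMP r0, #19  (cmp 9,19)
BNE L0: taken
after LDR r6, [r5]: r6=M[8]=16
after XOR r6, r6, #8: r6=16^8=24
after ADD r5, r5, #4: r5=8+4=12
after ADD r0, r0, #2: r0=9+2=11
CMP r0, #19  (cmp 11,19)
BNE L0: taken
after LDR r6, [r5]: r6=M[12]=-4
after XOR r6, r6, #8: r6=(-4)^8=-12
after ADD r5, r5, #4: r5=12+4=16
after ADD r0, r0, #2: r0=11+2=13
CMP r0, #19  (cmp 13,19)
BNE L0: taken
after LDR r6, [r5]: r6=M[16]=15
after XOR r6, r6, #8: r6=15^8=7
after ADD r5, r5, #4: r5=16+4=20
after ADD r0, r0, #2: r0=13+2=15
CMP r0, #19  (cmp 15,19)
BNE L0: taken
after LDR r6, [r5]: r6=M[20]=21
after XOR r6, r6, #8: r6=21^8=29
after ADD r5, r5, #4: r5=20+4=24
after ADD r0, r0, #2: r0=15+2=17
CMP r0, #19  (cmp 17,19)
BNE L0: taken
after LDR r6, [r5]: r6=M[24]=-4
after XOR r6, r6, #8: r6=(-4)^8=-12
after ADD r5, r5, #4: r5=24+4=28
after ADD r0, r0, #2: r0=17+2=19
CMP r0, #19  (cmp 19,19)
BNE L0: not taken
after ADD r6, r6, #1: r6=(-12)+1=-11
STR r6, [20] → M[20]=-11
halt.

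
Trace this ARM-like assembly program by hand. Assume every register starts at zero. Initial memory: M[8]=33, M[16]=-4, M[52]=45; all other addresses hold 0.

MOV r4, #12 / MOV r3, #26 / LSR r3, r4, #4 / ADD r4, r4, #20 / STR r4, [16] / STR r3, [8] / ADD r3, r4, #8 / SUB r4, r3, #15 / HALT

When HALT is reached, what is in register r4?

r4=12
r3=26
r3=12>>4=0
r4=12+20=32
STR r4, [16] → M[16]=32
STR r3, [8] → M[8]=0
r3=32+8=40
r4=40-15=25
halt.

25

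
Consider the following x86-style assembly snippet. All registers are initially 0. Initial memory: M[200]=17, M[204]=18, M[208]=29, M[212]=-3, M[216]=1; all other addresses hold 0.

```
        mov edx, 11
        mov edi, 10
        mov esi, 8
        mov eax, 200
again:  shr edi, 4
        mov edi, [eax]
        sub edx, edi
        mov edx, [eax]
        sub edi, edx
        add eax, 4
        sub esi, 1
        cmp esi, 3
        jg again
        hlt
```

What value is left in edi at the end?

edx=11
edi=10
esi=8
eax=200
edi=10>>4=0
edi=M[200]=17
edx=11-17=-6
edx=M[200]=17
edi=17-17=0
eax=200+4=204
esi=8-1=7
cmp esi, 3  (cmp 7,3)
jg again: taken
edi=0>>4=0
edi=M[204]=18
edx=17-18=-1
edx=M[204]=18
edi=18-18=0
eax=204+4=208
esi=7-1=6
cmp esi, 3  (cmp 6,3)
jg again: taken
edi=0>>4=0
edi=M[208]=29
edx=18-29=-11
edx=M[208]=29
edi=29-29=0
eax=208+4=212
esi=6-1=5
cmp esi, 3  (cmp 5,3)
jg again: taken
edi=0>>4=0
edi=M[212]=-3
edx=29-(-3)=32
edx=M[212]=-3
edi=(-3)-(-3)=0
eax=212+4=216
esi=5-1=4
cmp esi, 3  (cmp 4,3)
jg again: taken
edi=0>>4=0
edi=M[216]=1
edx=(-3)-1=-4
edx=M[216]=1
edi=1-1=0
eax=216+4=220
esi=4-1=3
cmp esi, 3  (cmp 3,3)
jg again: not taken
halt.

0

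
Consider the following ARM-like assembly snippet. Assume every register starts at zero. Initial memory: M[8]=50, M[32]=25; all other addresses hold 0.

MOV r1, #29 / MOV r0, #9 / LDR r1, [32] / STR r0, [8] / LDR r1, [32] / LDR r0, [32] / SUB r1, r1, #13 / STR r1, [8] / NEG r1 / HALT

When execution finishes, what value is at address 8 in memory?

MOV r1, #29 → r1=29
MOV r0, #9 → r0=9
LDR r1, [32] → r1=M[32]=25
STR r0, [8] → M[8]=9
LDR r1, [32] → r1=M[32]=25
LDR r0, [32] → r0=M[32]=25
SUB r1, r1, #13 → r1=25-13=12
STR r1, [8] → M[8]=12
NEG r1 → r1=-(12)=-12
halt.

12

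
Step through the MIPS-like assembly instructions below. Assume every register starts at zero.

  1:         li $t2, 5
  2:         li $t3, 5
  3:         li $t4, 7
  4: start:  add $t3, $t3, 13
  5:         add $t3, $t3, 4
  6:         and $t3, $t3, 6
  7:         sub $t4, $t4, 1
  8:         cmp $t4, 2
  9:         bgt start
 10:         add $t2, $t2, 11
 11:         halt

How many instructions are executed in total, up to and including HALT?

after li $t2, 5: $t2=5
after li $t3, 5: $t3=5
after li $t4, 7: $t4=7
after add $t3, $t3, 13: $t3=5+13=18
after add $t3, $t3, 4: $t3=18+4=22
after and $t3, $t3, 6: $t3=22&6=6
after sub $t4, $t4, 1: $t4=7-1=6
cmp $t4, 2  (cmp 6,2)
bgt start: taken
after add $t3, $t3, 13: $t3=6+13=19
after add $t3, $t3, 4: $t3=19+4=23
after and $t3, $t3, 6: $t3=23&6=6
after sub $t4, $t4, 1: $t4=6-1=5
cmp $t4, 2  (cmp 5,2)
bgt start: taken
after add $t3, $t3, 13: $t3=6+13=19
after add $t3, $t3, 4: $t3=19+4=23
after and $t3, $t3, 6: $t3=23&6=6
after sub $t4, $t4, 1: $t4=5-1=4
cmp $t4, 2  (cmp 4,2)
bgt start: taken
after add $t3, $t3, 13: $t3=6+13=19
after add $t3, $t3, 4: $t3=19+4=23
after and $t3, $t3, 6: $t3=23&6=6
after sub $t4, $t4, 1: $t4=4-1=3
cmp $t4, 2  (cmp 3,2)
bgt start: taken
after add $t3, $t3, 13: $t3=6+13=19
after add $t3, $t3, 4: $t3=19+4=23
after and $t3, $t3, 6: $t3=23&6=6
after sub $t4, $t4, 1: $t4=3-1=2
cmp $t4, 2  (cmp 2,2)
bgt start: not taken
after add $t2, $t2, 11: $t2=5+11=16
halt.
Total executed instructions: 35.

35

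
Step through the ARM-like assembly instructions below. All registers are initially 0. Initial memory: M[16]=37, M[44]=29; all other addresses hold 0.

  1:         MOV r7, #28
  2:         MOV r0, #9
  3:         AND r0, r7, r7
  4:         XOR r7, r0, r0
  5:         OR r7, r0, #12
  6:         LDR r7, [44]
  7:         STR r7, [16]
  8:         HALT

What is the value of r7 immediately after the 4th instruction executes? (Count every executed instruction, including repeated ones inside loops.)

after MOV r7, #28: r7=28
after MOV r0, #9: r0=9
after AND r0, r7, r7: r0=28&28=28
after XOR r7, r0, r0: r7=28^28=0
After step 4: r7 = 0.

0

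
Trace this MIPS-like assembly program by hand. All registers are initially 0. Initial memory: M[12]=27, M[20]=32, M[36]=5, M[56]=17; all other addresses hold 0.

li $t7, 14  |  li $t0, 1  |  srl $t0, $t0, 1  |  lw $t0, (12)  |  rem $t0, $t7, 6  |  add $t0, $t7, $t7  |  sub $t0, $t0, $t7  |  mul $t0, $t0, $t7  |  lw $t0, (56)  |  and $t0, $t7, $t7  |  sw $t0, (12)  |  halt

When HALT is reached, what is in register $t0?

14

$t7=14
$t0=1
$t0=1>>1=0
$t0=M[12]=27
$t0=14%6=2
$t0=14+14=28
$t0=28-14=14
$t0=14*14=196
$t0=M[56]=17
$t0=14&14=14
sw $t0, (12) → M[12]=14
halt.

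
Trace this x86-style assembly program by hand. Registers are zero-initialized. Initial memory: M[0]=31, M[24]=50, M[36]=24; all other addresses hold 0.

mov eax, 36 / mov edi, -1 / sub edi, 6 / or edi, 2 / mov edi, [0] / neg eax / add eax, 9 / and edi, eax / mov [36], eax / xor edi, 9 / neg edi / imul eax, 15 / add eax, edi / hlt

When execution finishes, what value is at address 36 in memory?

-27

after mov eax, 36: eax=36
after mov edi, -1: edi=-1
after sub edi, 6: edi=(-1)-6=-7
after or edi, 2: edi=(-7)|2=-5
after mov edi, [0]: edi=M[0]=31
after neg eax: eax=-(36)=-36
after add eax, 9: eax=(-36)+9=-27
after and edi, eax: edi=31&(-27)=5
mov [36], eax → M[36]=-27
after xor edi, 9: edi=5^9=12
after neg edi: edi=-(12)=-12
after imul eax, 15: eax=(-27)*15=-405
after add eax, edi: eax=(-405)+(-12)=-417
halt.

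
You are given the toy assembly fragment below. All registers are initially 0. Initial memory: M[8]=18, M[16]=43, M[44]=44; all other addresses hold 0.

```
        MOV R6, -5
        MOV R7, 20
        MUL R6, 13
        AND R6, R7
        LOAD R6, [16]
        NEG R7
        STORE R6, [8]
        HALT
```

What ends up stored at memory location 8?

R6=-5
R7=20
R6=(-5)*13=-65
R6=(-65)&20=20
R6=M[16]=43
R7=-(20)=-20
STORE R6, [8] → M[8]=43
halt.

43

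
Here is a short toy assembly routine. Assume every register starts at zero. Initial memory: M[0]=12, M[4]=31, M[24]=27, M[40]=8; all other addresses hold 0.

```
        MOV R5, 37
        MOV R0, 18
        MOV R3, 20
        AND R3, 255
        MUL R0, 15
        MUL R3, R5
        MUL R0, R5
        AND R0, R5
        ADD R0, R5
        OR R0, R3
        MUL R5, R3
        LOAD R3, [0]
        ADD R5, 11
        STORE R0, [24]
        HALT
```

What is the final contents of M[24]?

MOV R5, 37 → R5=37
MOV R0, 18 → R0=18
MOV R3, 20 → R3=20
AND R3, 255 → R3=20&255=20
MUL R0, 15 → R0=18*15=270
MUL R3, R5 → R3=20*37=740
MUL R0, R5 → R0=270*37=9990
AND R0, R5 → R0=9990&37=4
ADD R0, R5 → R0=4+37=41
OR R0, R3 → R0=41|740=749
MUL R5, R3 → R5=37*740=27380
LOAD R3, [0] → R3=M[0]=12
ADD R5, 11 → R5=27380+11=27391
STORE R0, [24] → M[24]=749
halt.

749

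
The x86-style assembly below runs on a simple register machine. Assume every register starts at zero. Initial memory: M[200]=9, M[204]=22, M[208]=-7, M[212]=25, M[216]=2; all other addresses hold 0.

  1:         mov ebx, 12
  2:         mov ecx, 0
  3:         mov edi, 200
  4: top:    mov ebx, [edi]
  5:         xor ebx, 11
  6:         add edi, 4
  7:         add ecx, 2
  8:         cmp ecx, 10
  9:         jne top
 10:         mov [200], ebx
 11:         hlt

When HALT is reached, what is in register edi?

220

mov ebx, 12 → ebx=12
mov ecx, 0 → ecx=0
mov edi, 200 → edi=200
mov ebx, [edi] → ebx=M[200]=9
xor ebx, 11 → ebx=9^11=2
add edi, 4 → edi=200+4=204
add ecx, 2 → ecx=0+2=2
cmp ecx, 10  (cmp 2,10)
jne top: taken
mov ebx, [edi] → ebx=M[204]=22
xor ebx, 11 → ebx=22^11=29
add edi, 4 → edi=204+4=208
add ecx, 2 → ecx=2+2=4
cmp ecx, 10  (cmp 4,10)
jne top: taken
mov ebx, [edi] → ebx=M[208]=-7
xor ebx, 11 → ebx=(-7)^11=-14
add edi, 4 → edi=208+4=212
add ecx, 2 → ecx=4+2=6
cmp ecx, 10  (cmp 6,10)
jne top: taken
mov ebx, [edi] → ebx=M[212]=25
xor ebx, 11 → ebx=25^11=18
add edi, 4 → edi=212+4=216
add ecx, 2 → ecx=6+2=8
cmp ecx, 10  (cmp 8,10)
jne top: taken
mov ebx, [edi] → ebx=M[216]=2
xor ebx, 11 → ebx=2^11=9
add edi, 4 → edi=216+4=220
add ecx, 2 → ecx=8+2=10
cmp ecx, 10  (cmp 10,10)
jne top: not taken
mov [200], ebx → M[200]=9
halt.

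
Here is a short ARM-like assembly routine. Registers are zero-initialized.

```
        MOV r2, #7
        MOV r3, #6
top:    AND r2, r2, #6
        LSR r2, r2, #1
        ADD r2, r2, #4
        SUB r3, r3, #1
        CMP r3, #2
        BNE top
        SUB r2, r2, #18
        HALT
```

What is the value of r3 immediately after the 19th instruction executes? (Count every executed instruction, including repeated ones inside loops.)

after MOV r2, #7: r2=7
after MOV r3, #6: r3=6
after AND r2, r2, #6: r2=7&6=6
after LSR r2, r2, #1: r2=6>>1=3
after ADD r2, r2, #4: r2=3+4=7
after SUB r3, r3, #1: r3=6-1=5
CMP r3, #2  (cmp 5,2)
BNE top: taken
after AND r2, r2, #6: r2=7&6=6
after LSR r2, r2, #1: r2=6>>1=3
after ADD r2, r2, #4: r2=3+4=7
after SUB r3, r3, #1: r3=5-1=4
CMP r3, #2  (cmp 4,2)
BNE top: taken
after AND r2, r2, #6: r2=7&6=6
after LSR r2, r2, #1: r2=6>>1=3
after ADD r2, r2, #4: r2=3+4=7
after SUB r3, r3, #1: r3=4-1=3
CMP r3, #2  (cmp 3,2)
After step 19: r3 = 3.

3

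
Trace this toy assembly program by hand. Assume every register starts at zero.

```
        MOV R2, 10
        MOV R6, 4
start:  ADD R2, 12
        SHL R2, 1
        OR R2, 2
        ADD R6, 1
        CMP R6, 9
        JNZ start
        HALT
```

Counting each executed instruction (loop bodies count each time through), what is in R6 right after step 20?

R2=10
R6=4
R2=10+12=22
R2=22<<1=44
R2=44|2=46
R6=4+1=5
CMP R6, 9  (cmp 5,9)
JNZ start: taken
R2=46+12=58
R2=58<<1=116
R2=116|2=118
R6=5+1=6
CMP R6, 9  (cmp 6,9)
JNZ start: taken
R2=118+12=130
R2=130<<1=260
R2=260|2=262
R6=6+1=7
CMP R6, 9  (cmp 7,9)
JNZ start: taken
After step 20: R6 = 7.

7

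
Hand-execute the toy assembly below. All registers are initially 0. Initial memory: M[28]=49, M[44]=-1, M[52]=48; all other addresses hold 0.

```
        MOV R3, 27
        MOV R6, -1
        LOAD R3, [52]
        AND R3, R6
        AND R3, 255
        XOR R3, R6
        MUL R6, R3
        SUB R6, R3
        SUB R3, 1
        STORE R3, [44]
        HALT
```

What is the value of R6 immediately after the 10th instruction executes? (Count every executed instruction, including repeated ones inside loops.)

R3=27
R6=-1
R3=M[52]=48
R3=48&(-1)=48
R3=48&255=48
R3=48^(-1)=-49
R6=(-1)*(-49)=49
R6=49-(-49)=98
R3=(-49)-1=-50
STORE R3, [44] → M[44]=-50
After step 10: R6 = 98.

98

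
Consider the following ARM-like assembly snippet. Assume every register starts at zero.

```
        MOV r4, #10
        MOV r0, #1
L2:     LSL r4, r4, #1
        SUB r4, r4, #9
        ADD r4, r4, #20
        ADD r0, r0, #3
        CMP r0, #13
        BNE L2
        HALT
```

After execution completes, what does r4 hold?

325

MOV r4, #10 → r4=10
MOV r0, #1 → r0=1
LSL r4, r4, #1 → r4=10<<1=20
SUB r4, r4, #9 → r4=20-9=11
ADD r4, r4, #20 → r4=11+20=31
ADD r0, r0, #3 → r0=1+3=4
CMP r0, #13  (cmp 4,13)
BNE L2: taken
LSL r4, r4, #1 → r4=31<<1=62
SUB r4, r4, #9 → r4=62-9=53
ADD r4, r4, #20 → r4=53+20=73
ADD r0, r0, #3 → r0=4+3=7
CMP r0, #13  (cmp 7,13)
BNE L2: taken
LSL r4, r4, #1 → r4=73<<1=146
SUB r4, r4, #9 → r4=146-9=137
ADD r4, r4, #20 → r4=137+20=157
ADD r0, r0, #3 → r0=7+3=10
CMP r0, #13  (cmp 10,13)
BNE L2: taken
LSL r4, r4, #1 → r4=157<<1=314
SUB r4, r4, #9 → r4=314-9=305
ADD r4, r4, #20 → r4=305+20=325
ADD r0, r0, #3 → r0=10+3=13
CMP r0, #13  (cmp 13,13)
BNE L2: not taken
halt.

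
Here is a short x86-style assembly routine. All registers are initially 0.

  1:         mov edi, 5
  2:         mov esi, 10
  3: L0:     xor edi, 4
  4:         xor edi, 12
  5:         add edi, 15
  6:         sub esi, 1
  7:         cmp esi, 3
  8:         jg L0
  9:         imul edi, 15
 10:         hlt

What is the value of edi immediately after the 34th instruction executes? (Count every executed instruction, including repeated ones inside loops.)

80

mov edi, 5 → edi=5
mov esi, 10 → esi=10
xor edi, 4 → edi=5^4=1
xor edi, 12 → edi=1^12=13
add edi, 15 → edi=13+15=28
sub esi, 1 → esi=10-1=9
cmp esi, 3  (cmp 9,3)
jg L0: taken
xor edi, 4 → edi=28^4=24
xor edi, 12 → edi=24^12=20
add edi, 15 → edi=20+15=35
sub esi, 1 → esi=9-1=8
cmp esi, 3  (cmp 8,3)
jg L0: taken
xor edi, 4 → edi=35^4=39
xor edi, 12 → edi=39^12=43
add edi, 15 → edi=43+15=58
sub esi, 1 → esi=8-1=7
cmp esi, 3  (cmp 7,3)
jg L0: taken
xor edi, 4 → edi=58^4=62
xor edi, 12 → edi=62^12=50
add edi, 15 → edi=50+15=65
sub esi, 1 → esi=7-1=6
cmp esi, 3  (cmp 6,3)
jg L0: taken
xor edi, 4 → edi=65^4=69
xor edi, 12 → edi=69^12=73
add edi, 15 → edi=73+15=88
sub esi, 1 → esi=6-1=5
cmp esi, 3  (cmp 5,3)
jg L0: taken
xor edi, 4 → edi=88^4=92
xor edi, 12 → edi=92^12=80
After step 34: edi = 80.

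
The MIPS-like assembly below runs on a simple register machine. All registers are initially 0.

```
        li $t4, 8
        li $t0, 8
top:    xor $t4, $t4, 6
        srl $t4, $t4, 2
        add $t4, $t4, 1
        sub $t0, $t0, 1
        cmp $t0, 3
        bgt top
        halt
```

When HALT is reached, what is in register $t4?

$t4=8
$t0=8
$t4=8^6=14
$t4=14>>2=3
$t4=3+1=4
$t0=8-1=7
cmp $t0, 3  (cmp 7,3)
bgt top: taken
$t4=4^6=2
$t4=2>>2=0
$t4=0+1=1
$t0=7-1=6
cmp $t0, 3  (cmp 6,3)
bgt top: taken
$t4=1^6=7
$t4=7>>2=1
$t4=1+1=2
$t0=6-1=5
cmp $t0, 3  (cmp 5,3)
bgt top: taken
$t4=2^6=4
$t4=4>>2=1
$t4=1+1=2
$t0=5-1=4
cmp $t0, 3  (cmp 4,3)
bgt top: taken
$t4=2^6=4
$t4=4>>2=1
$t4=1+1=2
$t0=4-1=3
cmp $t0, 3  (cmp 3,3)
bgt top: not taken
halt.

2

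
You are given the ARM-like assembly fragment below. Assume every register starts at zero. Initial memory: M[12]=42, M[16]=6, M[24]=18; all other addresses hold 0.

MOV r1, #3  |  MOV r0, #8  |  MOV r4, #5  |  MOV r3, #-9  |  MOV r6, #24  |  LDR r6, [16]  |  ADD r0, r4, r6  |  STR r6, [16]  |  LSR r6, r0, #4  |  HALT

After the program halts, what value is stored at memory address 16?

6

MOV r1, #3 → r1=3
MOV r0, #8 → r0=8
MOV r4, #5 → r4=5
MOV r3, #-9 → r3=-9
MOV r6, #24 → r6=24
LDR r6, [16] → r6=M[16]=6
ADD r0, r4, r6 → r0=5+6=11
STR r6, [16] → M[16]=6
LSR r6, r0, #4 → r6=11>>4=0
halt.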